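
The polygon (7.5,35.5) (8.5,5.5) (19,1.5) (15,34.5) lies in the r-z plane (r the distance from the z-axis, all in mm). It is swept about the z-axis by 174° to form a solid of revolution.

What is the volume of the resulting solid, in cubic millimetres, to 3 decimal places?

Volume = 10624.120 mm³

Profile (r,z), 4 vertices: (7.5,35.5) (8.5,5.5) (19,1.5) (15,34.5)
edge 0: (7.5,35.5)→(8.5,5.5)  cross = 7.5·5.5 − 8.5·35.5 = -260.5000; (r_i+r_j)·cross = 16·-260.5000 = -4168.0000
edge 1: (8.5,5.5)→(19,1.5)  cross = 8.5·1.5 − 19·5.5 = -91.7500; (r_i+r_j)·cross = 27.5·-91.7500 = -2523.1250
edge 2: (19,1.5)→(15,34.5)  cross = 19·34.5 − 15·1.5 = 633.0000; (r_i+r_j)·cross = 34·633.0000 = 21522.0000
edge 3: (15,34.5)→(7.5,35.5)  cross = 15·35.5 − 7.5·34.5 = 273.7500; (r_i+r_j)·cross = 22.5·273.7500 = 6159.3750
Σcross = 554.5000 → A = |Σcross|/2 = 277.2500 mm²
Σ(r_i+r_j)·cross = 20990.2500 → first moment M = |Σ|/6 = 3498.3750
R_c = M/A = 3498.3750/277.2500 = 12.6181 mm
θ = 174° = 3.036873 rad
V = θ·R_c·A = 3.036873·12.6181·277.2500 = 10624.120 mm³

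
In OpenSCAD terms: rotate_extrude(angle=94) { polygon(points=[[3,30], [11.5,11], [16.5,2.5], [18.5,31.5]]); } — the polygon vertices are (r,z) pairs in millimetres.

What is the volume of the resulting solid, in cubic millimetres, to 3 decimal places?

Volume = 4832.210 mm³

Profile (r,z), 4 vertices: (3,30) (11.5,11) (16.5,2.5) (18.5,31.5)
edge 0: (3,30)→(11.5,11)  cross = 3·11 − 11.5·30 = -312.0000; (r_i+r_j)·cross = 14.5·-312.0000 = -4524.0000
edge 1: (11.5,11)→(16.5,2.5)  cross = 11.5·2.5 − 16.5·11 = -152.7500; (r_i+r_j)·cross = 28·-152.7500 = -4277.0000
edge 2: (16.5,2.5)→(18.5,31.5)  cross = 16.5·31.5 − 18.5·2.5 = 473.5000; (r_i+r_j)·cross = 35·473.5000 = 16572.5000
edge 3: (18.5,31.5)→(3,30)  cross = 18.5·30 − 3·31.5 = 460.5000; (r_i+r_j)·cross = 21.5·460.5000 = 9900.7500
Σcross = 469.2500 → A = |Σcross|/2 = 234.6250 mm²
Σ(r_i+r_j)·cross = 17672.2500 → first moment M = |Σ|/6 = 2945.3750
R_c = M/A = 2945.3750/234.6250 = 12.5535 mm
θ = 94° = 1.640609 rad
V = θ·R_c·A = 1.640609·12.5535·234.6250 = 4832.210 mm³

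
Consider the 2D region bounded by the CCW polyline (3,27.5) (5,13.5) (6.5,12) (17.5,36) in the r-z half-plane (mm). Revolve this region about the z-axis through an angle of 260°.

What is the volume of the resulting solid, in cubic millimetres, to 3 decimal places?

Volume = 5394.376 mm³

Profile (r,z), 4 vertices: (3,27.5) (5,13.5) (6.5,12) (17.5,36)
edge 0: (3,27.5)→(5,13.5)  cross = 3·13.5 − 5·27.5 = -97.0000; (r_i+r_j)·cross = 8·-97.0000 = -776.0000
edge 1: (5,13.5)→(6.5,12)  cross = 5·12 − 6.5·13.5 = -27.7500; (r_i+r_j)·cross = 11.5·-27.7500 = -319.1250
edge 2: (6.5,12)→(17.5,36)  cross = 6.5·36 − 17.5·12 = 24.0000; (r_i+r_j)·cross = 24·24.0000 = 576.0000
edge 3: (17.5,36)→(3,27.5)  cross = 17.5·27.5 − 3·36 = 373.2500; (r_i+r_j)·cross = 20.5·373.2500 = 7651.6250
Σcross = 272.5000 → A = |Σcross|/2 = 136.2500 mm²
Σ(r_i+r_j)·cross = 7132.5000 → first moment M = |Σ|/6 = 1188.7500
R_c = M/A = 1188.7500/136.2500 = 8.7248 mm
θ = 260° = 4.537856 rad
V = θ·R_c·A = 4.537856·8.7248·136.2500 = 5394.376 mm³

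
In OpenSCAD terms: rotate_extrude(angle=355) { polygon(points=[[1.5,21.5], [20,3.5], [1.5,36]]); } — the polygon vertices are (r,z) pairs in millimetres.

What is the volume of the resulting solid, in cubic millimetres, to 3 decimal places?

Profile (r,z), 3 vertices: (1.5,21.5) (20,3.5) (1.5,36)
edge 0: (1.5,21.5)→(20,3.5)  cross = 1.5·3.5 − 20·21.5 = -424.7500; (r_i+r_j)·cross = 21.5·-424.7500 = -9132.1250
edge 1: (20,3.5)→(1.5,36)  cross = 20·36 − 1.5·3.5 = 714.7500; (r_i+r_j)·cross = 21.5·714.7500 = 15367.1250
edge 2: (1.5,36)→(1.5,21.5)  cross = 1.5·21.5 − 1.5·36 = -21.7500; (r_i+r_j)·cross = 3·-21.7500 = -65.2500
Σcross = 268.2500 → A = |Σcross|/2 = 134.1250 mm²
Σ(r_i+r_j)·cross = 6169.7500 → first moment M = |Σ|/6 = 1028.2917
R_c = M/A = 1028.2917/134.1250 = 7.6667 mm
θ = 355° = 6.195919 rad
V = θ·R_c·A = 6.195919·7.6667·134.1250 = 6371.212 mm³

Volume = 6371.212 mm³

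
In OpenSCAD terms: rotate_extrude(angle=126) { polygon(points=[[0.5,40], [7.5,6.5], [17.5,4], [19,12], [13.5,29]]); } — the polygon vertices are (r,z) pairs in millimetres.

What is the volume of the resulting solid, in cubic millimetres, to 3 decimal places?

Profile (r,z), 5 vertices: (0.5,40) (7.5,6.5) (17.5,4) (19,12) (13.5,29)
edge 0: (0.5,40)→(7.5,6.5)  cross = 0.5·6.5 − 7.5·40 = -296.7500; (r_i+r_j)·cross = 8·-296.7500 = -2374.0000
edge 1: (7.5,6.5)→(17.5,4)  cross = 7.5·4 − 17.5·6.5 = -83.7500; (r_i+r_j)·cross = 25·-83.7500 = -2093.7500
edge 2: (17.5,4)→(19,12)  cross = 17.5·12 − 19·4 = 134.0000; (r_i+r_j)·cross = 36.5·134.0000 = 4891.0000
edge 3: (19,12)→(13.5,29)  cross = 19·29 − 13.5·12 = 389.0000; (r_i+r_j)·cross = 32.5·389.0000 = 12642.5000
edge 4: (13.5,29)→(0.5,40)  cross = 13.5·40 − 0.5·29 = 525.5000; (r_i+r_j)·cross = 14·525.5000 = 7357.0000
Σcross = 668.0000 → A = |Σcross|/2 = 334.0000 mm²
Σ(r_i+r_j)·cross = 20422.7500 → first moment M = |Σ|/6 = 3403.7917
R_c = M/A = 3403.7917/334.0000 = 10.1910 mm
θ = 126° = 2.199115 rad
V = θ·R_c·A = 2.199115·10.1910·334.0000 = 7485.329 mm³

Volume = 7485.329 mm³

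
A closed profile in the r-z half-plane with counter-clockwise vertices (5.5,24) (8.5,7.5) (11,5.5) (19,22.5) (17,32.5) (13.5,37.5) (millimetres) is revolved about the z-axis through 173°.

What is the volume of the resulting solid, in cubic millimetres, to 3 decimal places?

Volume = 9095.247 mm³

Profile (r,z), 6 vertices: (5.5,24) (8.5,7.5) (11,5.5) (19,22.5) (17,32.5) (13.5,37.5)
edge 0: (5.5,24)→(8.5,7.5)  cross = 5.5·7.5 − 8.5·24 = -162.7500; (r_i+r_j)·cross = 14·-162.7500 = -2278.5000
edge 1: (8.5,7.5)→(11,5.5)  cross = 8.5·5.5 − 11·7.5 = -35.7500; (r_i+r_j)·cross = 19.5·-35.7500 = -697.1250
edge 2: (11,5.5)→(19,22.5)  cross = 11·22.5 − 19·5.5 = 143.0000; (r_i+r_j)·cross = 30·143.0000 = 4290.0000
edge 3: (19,22.5)→(17,32.5)  cross = 19·32.5 − 17·22.5 = 235.0000; (r_i+r_j)·cross = 36·235.0000 = 8460.0000
edge 4: (17,32.5)→(13.5,37.5)  cross = 17·37.5 − 13.5·32.5 = 198.7500; (r_i+r_j)·cross = 30.5·198.7500 = 6061.8750
edge 5: (13.5,37.5)→(5.5,24)  cross = 13.5·24 − 5.5·37.5 = 117.7500; (r_i+r_j)·cross = 19·117.7500 = 2237.2500
Σcross = 496.0000 → A = |Σcross|/2 = 248.0000 mm²
Σ(r_i+r_j)·cross = 18073.5000 → first moment M = |Σ|/6 = 3012.2500
R_c = M/A = 3012.2500/248.0000 = 12.1462 mm
θ = 173° = 3.019420 rad
V = θ·R_c·A = 3.019420·12.1462·248.0000 = 9095.247 mm³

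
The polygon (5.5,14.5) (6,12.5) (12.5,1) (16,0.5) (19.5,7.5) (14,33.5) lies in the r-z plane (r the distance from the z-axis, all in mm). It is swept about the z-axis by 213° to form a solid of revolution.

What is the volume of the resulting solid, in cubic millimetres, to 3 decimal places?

Volume = 12006.761 mm³

Profile (r,z), 6 vertices: (5.5,14.5) (6,12.5) (12.5,1) (16,0.5) (19.5,7.5) (14,33.5)
edge 0: (5.5,14.5)→(6,12.5)  cross = 5.5·12.5 − 6·14.5 = -18.2500; (r_i+r_j)·cross = 11.5·-18.2500 = -209.8750
edge 1: (6,12.5)→(12.5,1)  cross = 6·1 − 12.5·12.5 = -150.2500; (r_i+r_j)·cross = 18.5·-150.2500 = -2779.6250
edge 2: (12.5,1)→(16,0.5)  cross = 12.5·0.5 − 16·1 = -9.7500; (r_i+r_j)·cross = 28.5·-9.7500 = -277.8750
edge 3: (16,0.5)→(19.5,7.5)  cross = 16·7.5 − 19.5·0.5 = 110.2500; (r_i+r_j)·cross = 35.5·110.2500 = 3913.8750
edge 4: (19.5,7.5)→(14,33.5)  cross = 19.5·33.5 − 14·7.5 = 548.2500; (r_i+r_j)·cross = 33.5·548.2500 = 18366.3750
edge 5: (14,33.5)→(5.5,14.5)  cross = 14·14.5 − 5.5·33.5 = 18.7500; (r_i+r_j)·cross = 19.5·18.7500 = 365.6250
Σcross = 499.0000 → A = |Σcross|/2 = 249.5000 mm²
Σ(r_i+r_j)·cross = 19378.5000 → first moment M = |Σ|/6 = 3229.7500
R_c = M/A = 3229.7500/249.5000 = 12.9449 mm
θ = 213° = 3.717551 rad
V = θ·R_c·A = 3.717551·12.9449·249.5000 = 12006.761 mm³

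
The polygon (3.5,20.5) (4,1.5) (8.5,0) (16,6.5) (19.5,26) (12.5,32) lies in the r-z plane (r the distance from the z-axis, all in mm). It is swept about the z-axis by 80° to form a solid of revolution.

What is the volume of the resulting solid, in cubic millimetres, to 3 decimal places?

Volume = 5297.191 mm³

Profile (r,z), 6 vertices: (3.5,20.5) (4,1.5) (8.5,0) (16,6.5) (19.5,26) (12.5,32)
edge 0: (3.5,20.5)→(4,1.5)  cross = 3.5·1.5 − 4·20.5 = -76.7500; (r_i+r_j)·cross = 7.5·-76.7500 = -575.6250
edge 1: (4,1.5)→(8.5,0)  cross = 4·0 − 8.5·1.5 = -12.7500; (r_i+r_j)·cross = 12.5·-12.7500 = -159.3750
edge 2: (8.5,0)→(16,6.5)  cross = 8.5·6.5 − 16·0 = 55.2500; (r_i+r_j)·cross = 24.5·55.2500 = 1353.6250
edge 3: (16,6.5)→(19.5,26)  cross = 16·26 − 19.5·6.5 = 289.2500; (r_i+r_j)·cross = 35.5·289.2500 = 10268.3750
edge 4: (19.5,26)→(12.5,32)  cross = 19.5·32 − 12.5·26 = 299.0000; (r_i+r_j)·cross = 32·299.0000 = 9568.0000
edge 5: (12.5,32)→(3.5,20.5)  cross = 12.5·20.5 − 3.5·32 = 144.2500; (r_i+r_j)·cross = 16·144.2500 = 2308.0000
Σcross = 698.2500 → A = |Σcross|/2 = 349.1250 mm²
Σ(r_i+r_j)·cross = 22763.0000 → first moment M = |Σ|/6 = 3793.8333
R_c = M/A = 3793.8333/349.1250 = 10.8667 mm
θ = 80° = 1.396263 rad
V = θ·R_c·A = 1.396263·10.8667·349.1250 = 5297.191 mm³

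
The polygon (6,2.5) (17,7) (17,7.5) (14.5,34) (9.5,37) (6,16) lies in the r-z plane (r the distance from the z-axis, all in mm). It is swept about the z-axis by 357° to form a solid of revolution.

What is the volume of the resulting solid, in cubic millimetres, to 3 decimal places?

Volume = 18823.194 mm³

Profile (r,z), 6 vertices: (6,2.5) (17,7) (17,7.5) (14.5,34) (9.5,37) (6,16)
edge 0: (6,2.5)→(17,7)  cross = 6·7 − 17·2.5 = -0.5000; (r_i+r_j)·cross = 23·-0.5000 = -11.5000
edge 1: (17,7)→(17,7.5)  cross = 17·7.5 − 17·7 = 8.5000; (r_i+r_j)·cross = 34·8.5000 = 289.0000
edge 2: (17,7.5)→(14.5,34)  cross = 17·34 − 14.5·7.5 = 469.2500; (r_i+r_j)·cross = 31.5·469.2500 = 14781.3750
edge 3: (14.5,34)→(9.5,37)  cross = 14.5·37 − 9.5·34 = 213.5000; (r_i+r_j)·cross = 24·213.5000 = 5124.0000
edge 4: (9.5,37)→(6,16)  cross = 9.5·16 − 6·37 = -70.0000; (r_i+r_j)·cross = 15.5·-70.0000 = -1085.0000
edge 5: (6,16)→(6,2.5)  cross = 6·2.5 − 6·16 = -81.0000; (r_i+r_j)·cross = 12·-81.0000 = -972.0000
Σcross = 539.7500 → A = |Σcross|/2 = 269.8750 mm²
Σ(r_i+r_j)·cross = 18125.8750 → first moment M = |Σ|/6 = 3020.9792
R_c = M/A = 3020.9792/269.8750 = 11.1940 mm
θ = 357° = 6.230825 rad
V = θ·R_c·A = 6.230825·11.1940·269.8750 = 18823.194 mm³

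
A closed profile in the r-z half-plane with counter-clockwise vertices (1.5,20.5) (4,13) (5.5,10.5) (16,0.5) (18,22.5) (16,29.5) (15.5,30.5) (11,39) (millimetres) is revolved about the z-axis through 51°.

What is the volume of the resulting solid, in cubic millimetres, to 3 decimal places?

Volume = 3524.236 mm³

Profile (r,z), 8 vertices: (1.5,20.5) (4,13) (5.5,10.5) (16,0.5) (18,22.5) (16,29.5) (15.5,30.5) (11,39)
edge 0: (1.5,20.5)→(4,13)  cross = 1.5·13 − 4·20.5 = -62.5000; (r_i+r_j)·cross = 5.5·-62.5000 = -343.7500
edge 1: (4,13)→(5.5,10.5)  cross = 4·10.5 − 5.5·13 = -29.5000; (r_i+r_j)·cross = 9.5·-29.5000 = -280.2500
edge 2: (5.5,10.5)→(16,0.5)  cross = 5.5·0.5 − 16·10.5 = -165.2500; (r_i+r_j)·cross = 21.5·-165.2500 = -3552.8750
edge 3: (16,0.5)→(18,22.5)  cross = 16·22.5 − 18·0.5 = 351.0000; (r_i+r_j)·cross = 34·351.0000 = 11934.0000
edge 4: (18,22.5)→(16,29.5)  cross = 18·29.5 − 16·22.5 = 171.0000; (r_i+r_j)·cross = 34·171.0000 = 5814.0000
edge 5: (16,29.5)→(15.5,30.5)  cross = 16·30.5 − 15.5·29.5 = 30.7500; (r_i+r_j)·cross = 31.5·30.7500 = 968.6250
edge 6: (15.5,30.5)→(11,39)  cross = 15.5·39 − 11·30.5 = 269.0000; (r_i+r_j)·cross = 26.5·269.0000 = 7128.5000
edge 7: (11,39)→(1.5,20.5)  cross = 11·20.5 − 1.5·39 = 167.0000; (r_i+r_j)·cross = 12.5·167.0000 = 2087.5000
Σcross = 731.5000 → A = |Σcross|/2 = 365.7500 mm²
Σ(r_i+r_j)·cross = 23755.7500 → first moment M = |Σ|/6 = 3959.2917
R_c = M/A = 3959.2917/365.7500 = 10.8251 mm
θ = 51° = 0.890118 rad
V = θ·R_c·A = 0.890118·10.8251·365.7500 = 3524.236 mm³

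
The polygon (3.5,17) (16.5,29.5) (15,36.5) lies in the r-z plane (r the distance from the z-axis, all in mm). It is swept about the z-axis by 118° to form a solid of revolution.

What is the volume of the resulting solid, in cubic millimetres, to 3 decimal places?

Volume = 1318.502 mm³

Profile (r,z), 3 vertices: (3.5,17) (16.5,29.5) (15,36.5)
edge 0: (3.5,17)→(16.5,29.5)  cross = 3.5·29.5 − 16.5·17 = -177.2500; (r_i+r_j)·cross = 20·-177.2500 = -3545.0000
edge 1: (16.5,29.5)→(15,36.5)  cross = 16.5·36.5 − 15·29.5 = 159.7500; (r_i+r_j)·cross = 31.5·159.7500 = 5032.1250
edge 2: (15,36.5)→(3.5,17)  cross = 15·17 − 3.5·36.5 = 127.2500; (r_i+r_j)·cross = 18.5·127.2500 = 2354.1250
Σcross = 109.7500 → A = |Σcross|/2 = 54.8750 mm²
Σ(r_i+r_j)·cross = 3841.2500 → first moment M = |Σ|/6 = 640.2083
R_c = M/A = 640.2083/54.8750 = 11.6667 mm
θ = 118° = 2.059489 rad
V = θ·R_c·A = 2.059489·11.6667·54.8750 = 1318.502 mm³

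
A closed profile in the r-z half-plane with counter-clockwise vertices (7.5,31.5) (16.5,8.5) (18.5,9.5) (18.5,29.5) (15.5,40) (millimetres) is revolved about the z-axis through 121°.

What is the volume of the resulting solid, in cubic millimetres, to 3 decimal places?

Volume = 5868.035 mm³

Profile (r,z), 5 vertices: (7.5,31.5) (16.5,8.5) (18.5,9.5) (18.5,29.5) (15.5,40)
edge 0: (7.5,31.5)→(16.5,8.5)  cross = 7.5·8.5 − 16.5·31.5 = -456.0000; (r_i+r_j)·cross = 24·-456.0000 = -10944.0000
edge 1: (16.5,8.5)→(18.5,9.5)  cross = 16.5·9.5 − 18.5·8.5 = -0.5000; (r_i+r_j)·cross = 35·-0.5000 = -17.5000
edge 2: (18.5,9.5)→(18.5,29.5)  cross = 18.5·29.5 − 18.5·9.5 = 370.0000; (r_i+r_j)·cross = 37·370.0000 = 13690.0000
edge 3: (18.5,29.5)→(15.5,40)  cross = 18.5·40 − 15.5·29.5 = 282.7500; (r_i+r_j)·cross = 34·282.7500 = 9613.5000
edge 4: (15.5,40)→(7.5,31.5)  cross = 15.5·31.5 − 7.5·40 = 188.2500; (r_i+r_j)·cross = 23·188.2500 = 4329.7500
Σcross = 384.5000 → A = |Σcross|/2 = 192.2500 mm²
Σ(r_i+r_j)·cross = 16671.7500 → first moment M = |Σ|/6 = 2778.6250
R_c = M/A = 2778.6250/192.2500 = 14.4532 mm
θ = 121° = 2.111848 rad
V = θ·R_c·A = 2.111848·14.4532·192.2500 = 5868.035 mm³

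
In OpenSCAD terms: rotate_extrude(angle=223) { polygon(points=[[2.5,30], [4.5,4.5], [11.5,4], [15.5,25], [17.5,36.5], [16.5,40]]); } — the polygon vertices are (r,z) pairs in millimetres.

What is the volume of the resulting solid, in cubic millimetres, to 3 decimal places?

Volume = 12806.903 mm³

Profile (r,z), 6 vertices: (2.5,30) (4.5,4.5) (11.5,4) (15.5,25) (17.5,36.5) (16.5,40)
edge 0: (2.5,30)→(4.5,4.5)  cross = 2.5·4.5 − 4.5·30 = -123.7500; (r_i+r_j)·cross = 7·-123.7500 = -866.2500
edge 1: (4.5,4.5)→(11.5,4)  cross = 4.5·4 − 11.5·4.5 = -33.7500; (r_i+r_j)·cross = 16·-33.7500 = -540.0000
edge 2: (11.5,4)→(15.5,25)  cross = 11.5·25 − 15.5·4 = 225.5000; (r_i+r_j)·cross = 27·225.5000 = 6088.5000
edge 3: (15.5,25)→(17.5,36.5)  cross = 15.5·36.5 − 17.5·25 = 128.2500; (r_i+r_j)·cross = 33·128.2500 = 4232.2500
edge 4: (17.5,36.5)→(16.5,40)  cross = 17.5·40 − 16.5·36.5 = 97.7500; (r_i+r_j)·cross = 34·97.7500 = 3323.5000
edge 5: (16.5,40)→(2.5,30)  cross = 16.5·30 − 2.5·40 = 395.0000; (r_i+r_j)·cross = 19·395.0000 = 7505.0000
Σcross = 689.0000 → A = |Σcross|/2 = 344.5000 mm²
Σ(r_i+r_j)·cross = 19743.0000 → first moment M = |Σ|/6 = 3290.5000
R_c = M/A = 3290.5000/344.5000 = 9.5515 mm
θ = 223° = 3.892084 rad
V = θ·R_c·A = 3.892084·9.5515·344.5000 = 12806.903 mm³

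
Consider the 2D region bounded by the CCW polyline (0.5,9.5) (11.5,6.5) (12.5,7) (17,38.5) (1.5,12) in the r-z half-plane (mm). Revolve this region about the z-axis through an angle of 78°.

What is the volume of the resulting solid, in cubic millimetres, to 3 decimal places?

Profile (r,z), 5 vertices: (0.5,9.5) (11.5,6.5) (12.5,7) (17,38.5) (1.5,12)
edge 0: (0.5,9.5)→(11.5,6.5)  cross = 0.5·6.5 − 11.5·9.5 = -106.0000; (r_i+r_j)·cross = 12·-106.0000 = -1272.0000
edge 1: (11.5,6.5)→(12.5,7)  cross = 11.5·7 − 12.5·6.5 = -0.7500; (r_i+r_j)·cross = 24·-0.7500 = -18.0000
edge 2: (12.5,7)→(17,38.5)  cross = 12.5·38.5 − 17·7 = 362.2500; (r_i+r_j)·cross = 29.5·362.2500 = 10686.3750
edge 3: (17,38.5)→(1.5,12)  cross = 17·12 − 1.5·38.5 = 146.2500; (r_i+r_j)·cross = 18.5·146.2500 = 2705.6250
edge 4: (1.5,12)→(0.5,9.5)  cross = 1.5·9.5 − 0.5·12 = 8.2500; (r_i+r_j)·cross = 2·8.2500 = 16.5000
Σcross = 410.0000 → A = |Σcross|/2 = 205.0000 mm²
Σ(r_i+r_j)·cross = 12118.5000 → first moment M = |Σ|/6 = 2019.7500
R_c = M/A = 2019.7500/205.0000 = 9.8524 mm
θ = 78° = 1.361357 rad
V = θ·R_c·A = 1.361357·9.8524·205.0000 = 2749.600 mm³

Volume = 2749.600 mm³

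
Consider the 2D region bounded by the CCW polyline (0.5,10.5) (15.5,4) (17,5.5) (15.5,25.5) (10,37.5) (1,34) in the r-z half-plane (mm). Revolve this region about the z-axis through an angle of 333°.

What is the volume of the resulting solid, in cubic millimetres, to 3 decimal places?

Volume = 20287.447 mm³

Profile (r,z), 6 vertices: (0.5,10.5) (15.5,4) (17,5.5) (15.5,25.5) (10,37.5) (1,34)
edge 0: (0.5,10.5)→(15.5,4)  cross = 0.5·4 − 15.5·10.5 = -160.7500; (r_i+r_j)·cross = 16·-160.7500 = -2572.0000
edge 1: (15.5,4)→(17,5.5)  cross = 15.5·5.5 − 17·4 = 17.2500; (r_i+r_j)·cross = 32.5·17.2500 = 560.6250
edge 2: (17,5.5)→(15.5,25.5)  cross = 17·25.5 − 15.5·5.5 = 348.2500; (r_i+r_j)·cross = 32.5·348.2500 = 11318.1250
edge 3: (15.5,25.5)→(10,37.5)  cross = 15.5·37.5 − 10·25.5 = 326.2500; (r_i+r_j)·cross = 25.5·326.2500 = 8319.3750
edge 4: (10,37.5)→(1,34)  cross = 10·34 − 1·37.5 = 302.5000; (r_i+r_j)·cross = 11·302.5000 = 3327.5000
edge 5: (1,34)→(0.5,10.5)  cross = 1·10.5 − 0.5·34 = -6.5000; (r_i+r_j)·cross = 1.5·-6.5000 = -9.7500
Σcross = 827.0000 → A = |Σcross|/2 = 413.5000 mm²
Σ(r_i+r_j)·cross = 20943.8750 → first moment M = |Σ|/6 = 3490.6458
R_c = M/A = 3490.6458/413.5000 = 8.4417 mm
θ = 333° = 5.811946 rad
V = θ·R_c·A = 5.811946·8.4417·413.5000 = 20287.447 mm³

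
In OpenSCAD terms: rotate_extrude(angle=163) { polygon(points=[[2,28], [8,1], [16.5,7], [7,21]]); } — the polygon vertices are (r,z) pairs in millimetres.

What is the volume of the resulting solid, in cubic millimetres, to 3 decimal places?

Volume = 3378.303 mm³

Profile (r,z), 4 vertices: (2,28) (8,1) (16.5,7) (7,21)
edge 0: (2,28)→(8,1)  cross = 2·1 − 8·28 = -222.0000; (r_i+r_j)·cross = 10·-222.0000 = -2220.0000
edge 1: (8,1)→(16.5,7)  cross = 8·7 − 16.5·1 = 39.5000; (r_i+r_j)·cross = 24.5·39.5000 = 967.7500
edge 2: (16.5,7)→(7,21)  cross = 16.5·21 − 7·7 = 297.5000; (r_i+r_j)·cross = 23.5·297.5000 = 6991.2500
edge 3: (7,21)→(2,28)  cross = 7·28 − 2·21 = 154.0000; (r_i+r_j)·cross = 9·154.0000 = 1386.0000
Σcross = 269.0000 → A = |Σcross|/2 = 134.5000 mm²
Σ(r_i+r_j)·cross = 7125.0000 → first moment M = |Σ|/6 = 1187.5000
R_c = M/A = 1187.5000/134.5000 = 8.8290 mm
θ = 163° = 2.844887 rad
V = θ·R_c·A = 2.844887·8.8290·134.5000 = 3378.303 mm³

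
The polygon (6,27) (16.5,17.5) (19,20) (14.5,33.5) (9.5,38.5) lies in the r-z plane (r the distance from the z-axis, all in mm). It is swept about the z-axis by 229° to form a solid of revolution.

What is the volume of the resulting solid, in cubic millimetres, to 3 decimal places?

Volume = 6670.000 mm³

Profile (r,z), 5 vertices: (6,27) (16.5,17.5) (19,20) (14.5,33.5) (9.5,38.5)
edge 0: (6,27)→(16.5,17.5)  cross = 6·17.5 − 16.5·27 = -340.5000; (r_i+r_j)·cross = 22.5·-340.5000 = -7661.2500
edge 1: (16.5,17.5)→(19,20)  cross = 16.5·20 − 19·17.5 = -2.5000; (r_i+r_j)·cross = 35.5·-2.5000 = -88.7500
edge 2: (19,20)→(14.5,33.5)  cross = 19·33.5 − 14.5·20 = 346.5000; (r_i+r_j)·cross = 33.5·346.5000 = 11607.7500
edge 3: (14.5,33.5)→(9.5,38.5)  cross = 14.5·38.5 − 9.5·33.5 = 240.0000; (r_i+r_j)·cross = 24·240.0000 = 5760.0000
edge 4: (9.5,38.5)→(6,27)  cross = 9.5·27 − 6·38.5 = 25.5000; (r_i+r_j)·cross = 15.5·25.5000 = 395.2500
Σcross = 269.0000 → A = |Σcross|/2 = 134.5000 mm²
Σ(r_i+r_j)·cross = 10013.0000 → first moment M = |Σ|/6 = 1668.8333
R_c = M/A = 1668.8333/134.5000 = 12.4077 mm
θ = 229° = 3.996804 rad
V = θ·R_c·A = 3.996804·12.4077·134.5000 = 6670.000 mm³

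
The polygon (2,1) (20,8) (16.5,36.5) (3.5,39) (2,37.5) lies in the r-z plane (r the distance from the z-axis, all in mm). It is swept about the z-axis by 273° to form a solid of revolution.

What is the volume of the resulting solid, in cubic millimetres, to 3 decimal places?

Volume = 25455.572 mm³

Profile (r,z), 5 vertices: (2,1) (20,8) (16.5,36.5) (3.5,39) (2,37.5)
edge 0: (2,1)→(20,8)  cross = 2·8 − 20·1 = -4.0000; (r_i+r_j)·cross = 22·-4.0000 = -88.0000
edge 1: (20,8)→(16.5,36.5)  cross = 20·36.5 − 16.5·8 = 598.0000; (r_i+r_j)·cross = 36.5·598.0000 = 21827.0000
edge 2: (16.5,36.5)→(3.5,39)  cross = 16.5·39 − 3.5·36.5 = 515.7500; (r_i+r_j)·cross = 20·515.7500 = 10315.0000
edge 3: (3.5,39)→(2,37.5)  cross = 3.5·37.5 − 2·39 = 53.2500; (r_i+r_j)·cross = 5.5·53.2500 = 292.8750
edge 4: (2,37.5)→(2,1)  cross = 2·1 − 2·37.5 = -73.0000; (r_i+r_j)·cross = 4·-73.0000 = -292.0000
Σcross = 1090.0000 → A = |Σcross|/2 = 545.0000 mm²
Σ(r_i+r_j)·cross = 32054.8750 → first moment M = |Σ|/6 = 5342.4792
R_c = M/A = 5342.4792/545.0000 = 9.8027 mm
θ = 273° = 4.764749 rad
V = θ·R_c·A = 4.764749·9.8027·545.0000 = 25455.572 mm³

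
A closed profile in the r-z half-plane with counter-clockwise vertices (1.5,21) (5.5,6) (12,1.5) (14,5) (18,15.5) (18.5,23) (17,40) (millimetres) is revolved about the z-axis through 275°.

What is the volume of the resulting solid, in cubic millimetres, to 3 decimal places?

Profile (r,z), 7 vertices: (1.5,21) (5.5,6) (12,1.5) (14,5) (18,15.5) (18.5,23) (17,40)
edge 0: (1.5,21)→(5.5,6)  cross = 1.5·6 − 5.5·21 = -106.5000; (r_i+r_j)·cross = 7·-106.5000 = -745.5000
edge 1: (5.5,6)→(12,1.5)  cross = 5.5·1.5 − 12·6 = -63.7500; (r_i+r_j)·cross = 17.5·-63.7500 = -1115.6250
edge 2: (12,1.5)→(14,5)  cross = 12·5 − 14·1.5 = 39.0000; (r_i+r_j)·cross = 26·39.0000 = 1014.0000
edge 3: (14,5)→(18,15.5)  cross = 14·15.5 − 18·5 = 127.0000; (r_i+r_j)·cross = 32·127.0000 = 4064.0000
edge 4: (18,15.5)→(18.5,23)  cross = 18·23 − 18.5·15.5 = 127.2500; (r_i+r_j)·cross = 36.5·127.2500 = 4644.6250
edge 5: (18.5,23)→(17,40)  cross = 18.5·40 − 17·23 = 349.0000; (r_i+r_j)·cross = 35.5·349.0000 = 12389.5000
edge 6: (17,40)→(1.5,21)  cross = 17·21 − 1.5·40 = 297.0000; (r_i+r_j)·cross = 18.5·297.0000 = 5494.5000
Σcross = 769.0000 → A = |Σcross|/2 = 384.5000 mm²
Σ(r_i+r_j)·cross = 25745.5000 → first moment M = |Σ|/6 = 4290.9167
R_c = M/A = 4290.9167/384.5000 = 11.1597 mm
θ = 275° = 4.799655 rad
V = θ·R_c·A = 4.799655·11.1597·384.5000 = 20594.922 mm³

Volume = 20594.922 mm³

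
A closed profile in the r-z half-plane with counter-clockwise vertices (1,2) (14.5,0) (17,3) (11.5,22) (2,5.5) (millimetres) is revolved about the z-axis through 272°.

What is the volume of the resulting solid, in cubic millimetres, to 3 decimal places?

Profile (r,z), 5 vertices: (1,2) (14.5,0) (17,3) (11.5,22) (2,5.5)
edge 0: (1,2)→(14.5,0)  cross = 1·0 − 14.5·2 = -29.0000; (r_i+r_j)·cross = 15.5·-29.0000 = -449.5000
edge 1: (14.5,0)→(17,3)  cross = 14.5·3 − 17·0 = 43.5000; (r_i+r_j)·cross = 31.5·43.5000 = 1370.2500
edge 2: (17,3)→(11.5,22)  cross = 17·22 − 11.5·3 = 339.5000; (r_i+r_j)·cross = 28.5·339.5000 = 9675.7500
edge 3: (11.5,22)→(2,5.5)  cross = 11.5·5.5 − 2·22 = 19.2500; (r_i+r_j)·cross = 13.5·19.2500 = 259.8750
edge 4: (2,5.5)→(1,2)  cross = 2·2 − 1·5.5 = -1.5000; (r_i+r_j)·cross = 3·-1.5000 = -4.5000
Σcross = 371.7500 → A = |Σcross|/2 = 185.8750 mm²
Σ(r_i+r_j)·cross = 10851.8750 → first moment M = |Σ|/6 = 1808.6458
R_c = M/A = 1808.6458/185.8750 = 9.7304 mm
θ = 272° = 4.747296 rad
V = θ·R_c·A = 4.747296·9.7304·185.8750 = 8586.176 mm³

Volume = 8586.176 mm³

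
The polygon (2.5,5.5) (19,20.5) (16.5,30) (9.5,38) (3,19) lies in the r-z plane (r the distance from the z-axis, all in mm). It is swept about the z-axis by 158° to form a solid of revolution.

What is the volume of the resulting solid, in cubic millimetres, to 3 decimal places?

Volume = 7645.502 mm³

Profile (r,z), 5 vertices: (2.5,5.5) (19,20.5) (16.5,30) (9.5,38) (3,19)
edge 0: (2.5,5.5)→(19,20.5)  cross = 2.5·20.5 − 19·5.5 = -53.2500; (r_i+r_j)·cross = 21.5·-53.2500 = -1144.8750
edge 1: (19,20.5)→(16.5,30)  cross = 19·30 − 16.5·20.5 = 231.7500; (r_i+r_j)·cross = 35.5·231.7500 = 8227.1250
edge 2: (16.5,30)→(9.5,38)  cross = 16.5·38 − 9.5·30 = 342.0000; (r_i+r_j)·cross = 26·342.0000 = 8892.0000
edge 3: (9.5,38)→(3,19)  cross = 9.5·19 − 3·38 = 66.5000; (r_i+r_j)·cross = 12.5·66.5000 = 831.2500
edge 4: (3,19)→(2.5,5.5)  cross = 3·5.5 − 2.5·19 = -31.0000; (r_i+r_j)·cross = 5.5·-31.0000 = -170.5000
Σcross = 556.0000 → A = |Σcross|/2 = 278.0000 mm²
Σ(r_i+r_j)·cross = 16635.0000 → first moment M = |Σ|/6 = 2772.5000
R_c = M/A = 2772.5000/278.0000 = 9.9730 mm
θ = 158° = 2.757620 rad
V = θ·R_c·A = 2.757620·9.9730·278.0000 = 7645.502 mm³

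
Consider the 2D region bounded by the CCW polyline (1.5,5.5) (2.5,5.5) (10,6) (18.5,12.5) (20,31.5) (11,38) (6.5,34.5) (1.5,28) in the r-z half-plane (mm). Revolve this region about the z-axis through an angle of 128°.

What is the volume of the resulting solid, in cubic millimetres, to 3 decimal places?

Profile (r,z), 8 vertices: (1.5,5.5) (2.5,5.5) (10,6) (18.5,12.5) (20,31.5) (11,38) (6.5,34.5) (1.5,28)
edge 0: (1.5,5.5)→(2.5,5.5)  cross = 1.5·5.5 − 2.5·5.5 = -5.5000; (r_i+r_j)·cross = 4·-5.5000 = -22.0000
edge 1: (2.5,5.5)→(10,6)  cross = 2.5·6 − 10·5.5 = -40.0000; (r_i+r_j)·cross = 12.5·-40.0000 = -500.0000
edge 2: (10,6)→(18.5,12.5)  cross = 10·12.5 − 18.5·6 = 14.0000; (r_i+r_j)·cross = 28.5·14.0000 = 399.0000
edge 3: (18.5,12.5)→(20,31.5)  cross = 18.5·31.5 − 20·12.5 = 332.7500; (r_i+r_j)·cross = 38.5·332.7500 = 12810.8750
edge 4: (20,31.5)→(11,38)  cross = 20·38 − 11·31.5 = 413.5000; (r_i+r_j)·cross = 31·413.5000 = 12818.5000
edge 5: (11,38)→(6.5,34.5)  cross = 11·34.5 − 6.5·38 = 132.5000; (r_i+r_j)·cross = 17.5·132.5000 = 2318.7500
edge 6: (6.5,34.5)→(1.5,28)  cross = 6.5·28 − 1.5·34.5 = 130.2500; (r_i+r_j)·cross = 8·130.2500 = 1042.0000
edge 7: (1.5,28)→(1.5,5.5)  cross = 1.5·5.5 − 1.5·28 = -33.7500; (r_i+r_j)·cross = 3·-33.7500 = -101.2500
Σcross = 943.7500 → A = |Σcross|/2 = 471.8750 mm²
Σ(r_i+r_j)·cross = 28765.8750 → first moment M = |Σ|/6 = 4794.3125
R_c = M/A = 4794.3125/471.8750 = 10.1601 mm
θ = 128° = 2.234021 rad
V = θ·R_c·A = 2.234021·10.1601·471.8750 = 10710.597 mm³

Volume = 10710.597 mm³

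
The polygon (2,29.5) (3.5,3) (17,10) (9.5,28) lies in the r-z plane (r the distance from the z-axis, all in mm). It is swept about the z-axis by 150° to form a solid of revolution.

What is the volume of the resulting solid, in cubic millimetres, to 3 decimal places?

Volume = 5154.175 mm³

Profile (r,z), 4 vertices: (2,29.5) (3.5,3) (17,10) (9.5,28)
edge 0: (2,29.5)→(3.5,3)  cross = 2·3 − 3.5·29.5 = -97.2500; (r_i+r_j)·cross = 5.5·-97.2500 = -534.8750
edge 1: (3.5,3)→(17,10)  cross = 3.5·10 − 17·3 = -16.0000; (r_i+r_j)·cross = 20.5·-16.0000 = -328.0000
edge 2: (17,10)→(9.5,28)  cross = 17·28 − 9.5·10 = 381.0000; (r_i+r_j)·cross = 26.5·381.0000 = 10096.5000
edge 3: (9.5,28)→(2,29.5)  cross = 9.5·29.5 − 2·28 = 224.2500; (r_i+r_j)·cross = 11.5·224.2500 = 2578.8750
Σcross = 492.0000 → A = |Σcross|/2 = 246.0000 mm²
Σ(r_i+r_j)·cross = 11812.5000 → first moment M = |Σ|/6 = 1968.7500
R_c = M/A = 1968.7500/246.0000 = 8.0030 mm
θ = 150° = 2.617994 rad
V = θ·R_c·A = 2.617994·8.0030·246.0000 = 5154.175 mm³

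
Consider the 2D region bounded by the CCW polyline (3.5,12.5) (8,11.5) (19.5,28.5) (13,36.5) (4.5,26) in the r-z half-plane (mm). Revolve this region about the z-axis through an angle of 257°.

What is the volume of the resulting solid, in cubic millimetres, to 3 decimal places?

Volume = 9919.862 mm³

Profile (r,z), 5 vertices: (3.5,12.5) (8,11.5) (19.5,28.5) (13,36.5) (4.5,26)
edge 0: (3.5,12.5)→(8,11.5)  cross = 3.5·11.5 − 8·12.5 = -59.7500; (r_i+r_j)·cross = 11.5·-59.7500 = -687.1250
edge 1: (8,11.5)→(19.5,28.5)  cross = 8·28.5 − 19.5·11.5 = 3.7500; (r_i+r_j)·cross = 27.5·3.7500 = 103.1250
edge 2: (19.5,28.5)→(13,36.5)  cross = 19.5·36.5 − 13·28.5 = 341.2500; (r_i+r_j)·cross = 32.5·341.2500 = 11090.6250
edge 3: (13,36.5)→(4.5,26)  cross = 13·26 − 4.5·36.5 = 173.7500; (r_i+r_j)·cross = 17.5·173.7500 = 3040.6250
edge 4: (4.5,26)→(3.5,12.5)  cross = 4.5·12.5 − 3.5·26 = -34.7500; (r_i+r_j)·cross = 8·-34.7500 = -278.0000
Σcross = 424.2500 → A = |Σcross|/2 = 212.1250 mm²
Σ(r_i+r_j)·cross = 13269.2500 → first moment M = |Σ|/6 = 2211.5417
R_c = M/A = 2211.5417/212.1250 = 10.4257 mm
θ = 257° = 4.485496 rad
V = θ·R_c·A = 4.485496·10.4257·212.1250 = 9919.862 mm³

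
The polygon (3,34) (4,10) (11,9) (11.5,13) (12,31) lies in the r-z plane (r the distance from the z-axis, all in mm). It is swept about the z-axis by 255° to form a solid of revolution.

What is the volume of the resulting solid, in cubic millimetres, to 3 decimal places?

Volume = 6285.345 mm³

Profile (r,z), 5 vertices: (3,34) (4,10) (11,9) (11.5,13) (12,31)
edge 0: (3,34)→(4,10)  cross = 3·10 − 4·34 = -106.0000; (r_i+r_j)·cross = 7·-106.0000 = -742.0000
edge 1: (4,10)→(11,9)  cross = 4·9 − 11·10 = -74.0000; (r_i+r_j)·cross = 15·-74.0000 = -1110.0000
edge 2: (11,9)→(11.5,13)  cross = 11·13 − 11.5·9 = 39.5000; (r_i+r_j)·cross = 22.5·39.5000 = 888.7500
edge 3: (11.5,13)→(12,31)  cross = 11.5·31 − 12·13 = 200.5000; (r_i+r_j)·cross = 23.5·200.5000 = 4711.7500
edge 4: (12,31)→(3,34)  cross = 12·34 − 3·31 = 315.0000; (r_i+r_j)·cross = 15·315.0000 = 4725.0000
Σcross = 375.0000 → A = |Σcross|/2 = 187.5000 mm²
Σ(r_i+r_j)·cross = 8473.5000 → first moment M = |Σ|/6 = 1412.2500
R_c = M/A = 1412.2500/187.5000 = 7.5320 mm
θ = 255° = 4.450590 rad
V = θ·R_c·A = 4.450590·7.5320·187.5000 = 6285.345 mm³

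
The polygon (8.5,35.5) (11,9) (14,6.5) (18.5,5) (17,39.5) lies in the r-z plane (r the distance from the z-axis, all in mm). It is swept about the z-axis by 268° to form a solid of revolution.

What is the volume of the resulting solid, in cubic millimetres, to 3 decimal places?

Profile (r,z), 5 vertices: (8.5,35.5) (11,9) (14,6.5) (18.5,5) (17,39.5)
edge 0: (8.5,35.5)→(11,9)  cross = 8.5·9 − 11·35.5 = -314.0000; (r_i+r_j)·cross = 19.5·-314.0000 = -6123.0000
edge 1: (11,9)→(14,6.5)  cross = 11·6.5 − 14·9 = -54.5000; (r_i+r_j)·cross = 25·-54.5000 = -1362.5000
edge 2: (14,6.5)→(18.5,5)  cross = 14·5 − 18.5·6.5 = -50.2500; (r_i+r_j)·cross = 32.5·-50.2500 = -1633.1250
edge 3: (18.5,5)→(17,39.5)  cross = 18.5·39.5 − 17·5 = 645.7500; (r_i+r_j)·cross = 35.5·645.7500 = 22924.1250
edge 4: (17,39.5)→(8.5,35.5)  cross = 17·35.5 − 8.5·39.5 = 267.7500; (r_i+r_j)·cross = 25.5·267.7500 = 6827.6250
Σcross = 494.7500 → A = |Σcross|/2 = 247.3750 mm²
Σ(r_i+r_j)·cross = 20633.1250 → first moment M = |Σ|/6 = 3438.8542
R_c = M/A = 3438.8542/247.3750 = 13.9014 mm
θ = 268° = 4.677482 rad
V = θ·R_c·A = 4.677482·13.9014·247.3750 = 16085.180 mm³

Volume = 16085.180 mm³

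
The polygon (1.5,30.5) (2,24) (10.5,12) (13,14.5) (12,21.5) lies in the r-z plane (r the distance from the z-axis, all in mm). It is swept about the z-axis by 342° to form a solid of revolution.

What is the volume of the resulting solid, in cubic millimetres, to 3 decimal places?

Volume = 4096.244 mm³

Profile (r,z), 5 vertices: (1.5,30.5) (2,24) (10.5,12) (13,14.5) (12,21.5)
edge 0: (1.5,30.5)→(2,24)  cross = 1.5·24 − 2·30.5 = -25.0000; (r_i+r_j)·cross = 3.5·-25.0000 = -87.5000
edge 1: (2,24)→(10.5,12)  cross = 2·12 − 10.5·24 = -228.0000; (r_i+r_j)·cross = 12.5·-228.0000 = -2850.0000
edge 2: (10.5,12)→(13,14.5)  cross = 10.5·14.5 − 13·12 = -3.7500; (r_i+r_j)·cross = 23.5·-3.7500 = -88.1250
edge 3: (13,14.5)→(12,21.5)  cross = 13·21.5 − 12·14.5 = 105.5000; (r_i+r_j)·cross = 25·105.5000 = 2637.5000
edge 4: (12,21.5)→(1.5,30.5)  cross = 12·30.5 − 1.5·21.5 = 333.7500; (r_i+r_j)·cross = 13.5·333.7500 = 4505.6250
Σcross = 182.5000 → A = |Σcross|/2 = 91.2500 mm²
Σ(r_i+r_j)·cross = 4117.5000 → first moment M = |Σ|/6 = 686.2500
R_c = M/A = 686.2500/91.2500 = 7.5205 mm
θ = 342° = 5.969026 rad
V = θ·R_c·A = 5.969026·7.5205·91.2500 = 4096.244 mm³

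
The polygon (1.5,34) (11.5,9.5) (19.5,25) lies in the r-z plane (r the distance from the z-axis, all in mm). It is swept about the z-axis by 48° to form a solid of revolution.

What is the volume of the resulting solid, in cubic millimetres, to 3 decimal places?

Profile (r,z), 3 vertices: (1.5,34) (11.5,9.5) (19.5,25)
edge 0: (1.5,34)→(11.5,9.5)  cross = 1.5·9.5 − 11.5·34 = -376.7500; (r_i+r_j)·cross = 13·-376.7500 = -4897.7500
edge 1: (11.5,9.5)→(19.5,25)  cross = 11.5·25 − 19.5·9.5 = 102.2500; (r_i+r_j)·cross = 31·102.2500 = 3169.7500
edge 2: (19.5,25)→(1.5,34)  cross = 19.5·34 − 1.5·25 = 625.5000; (r_i+r_j)·cross = 21·625.5000 = 13135.5000
Σcross = 351.0000 → A = |Σcross|/2 = 175.5000 mm²
Σ(r_i+r_j)·cross = 11407.5000 → first moment M = |Σ|/6 = 1901.2500
R_c = M/A = 1901.2500/175.5000 = 10.8333 mm
θ = 48° = 0.837758 rad
V = θ·R_c·A = 0.837758·10.8333·175.5000 = 1592.787 mm³

Volume = 1592.787 mm³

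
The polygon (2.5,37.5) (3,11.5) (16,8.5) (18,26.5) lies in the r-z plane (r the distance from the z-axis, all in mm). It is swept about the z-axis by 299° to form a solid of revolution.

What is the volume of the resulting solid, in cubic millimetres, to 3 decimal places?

Volume = 15848.037 mm³

Profile (r,z), 4 vertices: (2.5,37.5) (3,11.5) (16,8.5) (18,26.5)
edge 0: (2.5,37.5)→(3,11.5)  cross = 2.5·11.5 − 3·37.5 = -83.7500; (r_i+r_j)·cross = 5.5·-83.7500 = -460.6250
edge 1: (3,11.5)→(16,8.5)  cross = 3·8.5 − 16·11.5 = -158.5000; (r_i+r_j)·cross = 19·-158.5000 = -3011.5000
edge 2: (16,8.5)→(18,26.5)  cross = 16·26.5 − 18·8.5 = 271.0000; (r_i+r_j)·cross = 34·271.0000 = 9214.0000
edge 3: (18,26.5)→(2.5,37.5)  cross = 18·37.5 − 2.5·26.5 = 608.7500; (r_i+r_j)·cross = 20.5·608.7500 = 12479.3750
Σcross = 637.5000 → A = |Σcross|/2 = 318.7500 mm²
Σ(r_i+r_j)·cross = 18221.2500 → first moment M = |Σ|/6 = 3036.8750
R_c = M/A = 3036.8750/318.7500 = 9.5275 mm
θ = 299° = 5.218534 rad
V = θ·R_c·A = 5.218534·9.5275·318.7500 = 15848.037 mm³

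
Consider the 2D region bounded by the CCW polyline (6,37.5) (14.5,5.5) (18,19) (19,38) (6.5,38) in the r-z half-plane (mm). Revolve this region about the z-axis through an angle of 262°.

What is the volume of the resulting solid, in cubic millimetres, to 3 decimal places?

Volume = 14881.484 mm³

Profile (r,z), 5 vertices: (6,37.5) (14.5,5.5) (18,19) (19,38) (6.5,38)
edge 0: (6,37.5)→(14.5,5.5)  cross = 6·5.5 − 14.5·37.5 = -510.7500; (r_i+r_j)·cross = 20.5·-510.7500 = -10470.3750
edge 1: (14.5,5.5)→(18,19)  cross = 14.5·19 − 18·5.5 = 176.5000; (r_i+r_j)·cross = 32.5·176.5000 = 5736.2500
edge 2: (18,19)→(19,38)  cross = 18·38 − 19·19 = 323.0000; (r_i+r_j)·cross = 37·323.0000 = 11951.0000
edge 3: (19,38)→(6.5,38)  cross = 19·38 − 6.5·38 = 475.0000; (r_i+r_j)·cross = 25.5·475.0000 = 12112.5000
edge 4: (6.5,38)→(6,37.5)  cross = 6.5·37.5 − 6·38 = 15.7500; (r_i+r_j)·cross = 12.5·15.7500 = 196.8750
Σcross = 479.5000 → A = |Σcross|/2 = 239.7500 mm²
Σ(r_i+r_j)·cross = 19526.2500 → first moment M = |Σ|/6 = 3254.3750
R_c = M/A = 3254.3750/239.7500 = 13.5740 mm
θ = 262° = 4.572763 rad
V = θ·R_c·A = 4.572763·13.5740·239.7500 = 14881.484 mm³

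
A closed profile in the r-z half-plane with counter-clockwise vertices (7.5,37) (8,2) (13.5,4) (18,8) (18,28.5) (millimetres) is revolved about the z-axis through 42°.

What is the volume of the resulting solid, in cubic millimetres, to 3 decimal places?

Profile (r,z), 5 vertices: (7.5,37) (8,2) (13.5,4) (18,8) (18,28.5)
edge 0: (7.5,37)→(8,2)  cross = 7.5·2 − 8·37 = -281.0000; (r_i+r_j)·cross = 15.5·-281.0000 = -4355.5000
edge 1: (8,2)→(13.5,4)  cross = 8·4 − 13.5·2 = 5.0000; (r_i+r_j)·cross = 21.5·5.0000 = 107.5000
edge 2: (13.5,4)→(18,8)  cross = 13.5·8 − 18·4 = 36.0000; (r_i+r_j)·cross = 31.5·36.0000 = 1134.0000
edge 3: (18,8)→(18,28.5)  cross = 18·28.5 − 18·8 = 369.0000; (r_i+r_j)·cross = 36·369.0000 = 13284.0000
edge 4: (18,28.5)→(7.5,37)  cross = 18·37 − 7.5·28.5 = 452.2500; (r_i+r_j)·cross = 25.5·452.2500 = 11532.3750
Σcross = 581.2500 → A = |Σcross|/2 = 290.6250 mm²
Σ(r_i+r_j)·cross = 21702.3750 → first moment M = |Σ|/6 = 3617.0625
R_c = M/A = 3617.0625/290.6250 = 12.4458 mm
θ = 42° = 0.733038 rad
V = θ·R_c·A = 0.733038·12.4458·290.6250 = 2651.445 mm³

Volume = 2651.445 mm³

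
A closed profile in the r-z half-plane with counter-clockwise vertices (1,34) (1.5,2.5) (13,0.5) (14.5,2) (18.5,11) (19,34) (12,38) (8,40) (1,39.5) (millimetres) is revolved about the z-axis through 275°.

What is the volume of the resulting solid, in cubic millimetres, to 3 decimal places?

Profile (r,z), 9 vertices: (1,34) (1.5,2.5) (13,0.5) (14.5,2) (18.5,11) (19,34) (12,38) (8,40) (1,39.5)
edge 0: (1,34)→(1.5,2.5)  cross = 1·2.5 − 1.5·34 = -48.5000; (r_i+r_j)·cross = 2.5·-48.5000 = -121.2500
edge 1: (1.5,2.5)→(13,0.5)  cross = 1.5·0.5 − 13·2.5 = -31.7500; (r_i+r_j)·cross = 14.5·-31.7500 = -460.3750
edge 2: (13,0.5)→(14.5,2)  cross = 13·2 − 14.5·0.5 = 18.7500; (r_i+r_j)·cross = 27.5·18.7500 = 515.6250
edge 3: (14.5,2)→(18.5,11)  cross = 14.5·11 − 18.5·2 = 122.5000; (r_i+r_j)·cross = 33·122.5000 = 4042.5000
edge 4: (18.5,11)→(19,34)  cross = 18.5·34 − 19·11 = 420.0000; (r_i+r_j)·cross = 37.5·420.0000 = 15750.0000
edge 5: (19,34)→(12,38)  cross = 19·38 − 12·34 = 314.0000; (r_i+r_j)·cross = 31·314.0000 = 9734.0000
edge 6: (12,38)→(8,40)  cross = 12·40 − 8·38 = 176.0000; (r_i+r_j)·cross = 20·176.0000 = 3520.0000
edge 7: (8,40)→(1,39.5)  cross = 8·39.5 − 1·40 = 276.0000; (r_i+r_j)·cross = 9·276.0000 = 2484.0000
edge 8: (1,39.5)→(1,34)  cross = 1·34 − 1·39.5 = -5.5000; (r_i+r_j)·cross = 2·-5.5000 = -11.0000
Σcross = 1241.5000 → A = |Σcross|/2 = 620.7500 mm²
Σ(r_i+r_j)·cross = 35453.5000 → first moment M = |Σ|/6 = 5908.9167
R_c = M/A = 5908.9167/620.7500 = 9.5190 mm
θ = 275° = 4.799655 rad
V = θ·R_c·A = 4.799655·9.5190·620.7500 = 28360.764 mm³

Volume = 28360.764 mm³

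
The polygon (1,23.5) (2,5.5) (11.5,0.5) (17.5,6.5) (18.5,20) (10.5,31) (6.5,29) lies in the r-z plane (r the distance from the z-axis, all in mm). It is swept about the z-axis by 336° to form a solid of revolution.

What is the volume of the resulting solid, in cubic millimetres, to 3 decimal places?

Volume = 21933.239 mm³

Profile (r,z), 7 vertices: (1,23.5) (2,5.5) (11.5,0.5) (17.5,6.5) (18.5,20) (10.5,31) (6.5,29)
edge 0: (1,23.5)→(2,5.5)  cross = 1·5.5 − 2·23.5 = -41.5000; (r_i+r_j)·cross = 3·-41.5000 = -124.5000
edge 1: (2,5.5)→(11.5,0.5)  cross = 2·0.5 − 11.5·5.5 = -62.2500; (r_i+r_j)·cross = 13.5·-62.2500 = -840.3750
edge 2: (11.5,0.5)→(17.5,6.5)  cross = 11.5·6.5 − 17.5·0.5 = 66.0000; (r_i+r_j)·cross = 29·66.0000 = 1914.0000
edge 3: (17.5,6.5)→(18.5,20)  cross = 17.5·20 − 18.5·6.5 = 229.7500; (r_i+r_j)·cross = 36·229.7500 = 8271.0000
edge 4: (18.5,20)→(10.5,31)  cross = 18.5·31 − 10.5·20 = 363.5000; (r_i+r_j)·cross = 29·363.5000 = 10541.5000
edge 5: (10.5,31)→(6.5,29)  cross = 10.5·29 − 6.5·31 = 103.0000; (r_i+r_j)·cross = 17·103.0000 = 1751.0000
edge 6: (6.5,29)→(1,23.5)  cross = 6.5·23.5 − 1·29 = 123.7500; (r_i+r_j)·cross = 7.5·123.7500 = 928.1250
Σcross = 782.2500 → A = |Σcross|/2 = 391.1250 mm²
Σ(r_i+r_j)·cross = 22440.7500 → first moment M = |Σ|/6 = 3740.1250
R_c = M/A = 3740.1250/391.1250 = 9.5625 mm
θ = 336° = 5.864306 rad
V = θ·R_c·A = 5.864306·9.5625·391.1250 = 21933.239 mm³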